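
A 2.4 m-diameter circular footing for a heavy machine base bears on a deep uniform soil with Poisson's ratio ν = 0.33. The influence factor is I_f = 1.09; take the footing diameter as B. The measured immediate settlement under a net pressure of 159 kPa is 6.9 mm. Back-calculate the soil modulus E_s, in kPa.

E_s ≈ 53700 kPa

S_e = q·B·(1−ν²)/E_s · I_f  ⇒  E_s = q·B·(1−ν²)·I_f / S_e.
E_s = 159 × 2.4 × 0.8911 × 1.09 / 0.0069 = 53720 kPa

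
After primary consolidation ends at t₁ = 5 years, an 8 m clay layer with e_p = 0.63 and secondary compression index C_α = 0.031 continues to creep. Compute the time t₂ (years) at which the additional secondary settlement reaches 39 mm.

S_s = C_α·H/(1+e_p)·log₁₀(t₂/t₁) ⇒ log₁₀(t₂/t₁) = S_s·(1+e_p)/(C_α·H).
log₁₀(t₂/t₁) = 0.039 × (1+0.63) / (0.031×8) = 0.2563
t₂ = t₁ × 10^0.2563 = 5 × 1.804 = 9.022 years

t₂ ≈ 9.02 years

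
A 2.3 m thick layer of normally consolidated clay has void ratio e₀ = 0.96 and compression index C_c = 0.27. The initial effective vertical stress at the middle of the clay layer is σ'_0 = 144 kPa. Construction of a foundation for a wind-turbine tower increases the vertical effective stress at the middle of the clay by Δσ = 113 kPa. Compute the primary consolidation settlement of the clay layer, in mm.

Final effective stress: σ'_f = σ'_0 + Δσ = 144 + 113 = 257 kPa.
Normally consolidated clay, so the full stress increment lies on the virgin compression line:
S_c = C_c·H/(1+e₀)·log₁₀(σ'_f/σ'_0) = 0.27×2.3/(1+0.96)×log₁₀(257/144)
    = 0.31684 × 0.25157 = 0.07971 m

S_c ≈ 79.7 mm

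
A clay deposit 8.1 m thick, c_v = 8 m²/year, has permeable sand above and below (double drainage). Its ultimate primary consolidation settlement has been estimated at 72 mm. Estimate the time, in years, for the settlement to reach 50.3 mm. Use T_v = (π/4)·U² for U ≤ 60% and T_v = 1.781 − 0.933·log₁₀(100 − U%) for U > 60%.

Drainage path length: H_d = H/2 = 4.05 m (double drainage).
U = S(t)/S_ult = 50.3/72 = 0.6986.
U > 60%: T_v = 1.781 − 0.933·log₁₀(100 − 69.861) = 0.40097.
t = T_v·H_d²/c_v = 0.40097×4.05²/8 = 0.8221 years.

t ≈ 0.822 years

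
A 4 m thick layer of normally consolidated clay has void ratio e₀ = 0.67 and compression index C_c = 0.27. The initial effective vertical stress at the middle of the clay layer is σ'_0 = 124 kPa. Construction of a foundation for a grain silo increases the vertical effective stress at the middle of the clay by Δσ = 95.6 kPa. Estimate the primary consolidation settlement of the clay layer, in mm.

Final effective stress: σ'_f = σ'_0 + Δσ = 124 + 95.6 = 219.6 kPa.
Normally consolidated clay, so the full stress increment lies on the virgin compression line:
S_c = C_c·H/(1+e₀)·log₁₀(σ'_f/σ'_0) = 0.27×4/(1+0.67)×log₁₀(219.6/124)
    = 0.64671 × 0.24821 = 0.1605 m

S_c ≈ 161 mm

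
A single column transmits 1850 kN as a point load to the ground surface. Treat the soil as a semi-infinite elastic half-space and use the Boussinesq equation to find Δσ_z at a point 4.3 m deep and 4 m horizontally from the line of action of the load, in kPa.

Boussinesq vertical stress below a point load on an elastic half-space:
Δσ_z = 3P/(2πz²) · [1 + (r/z)²]^(−5/2)
r/z = 4/4.3 = 0.93023; [1+(r/z)²]^(−5/2) = 0.21043.
Δσ_z = 3×1850/(2π×4.3²) × 0.21043 = 47.772 × 0.21043 = 10.05 kPa

Δσ_z ≈ 10.1 kPa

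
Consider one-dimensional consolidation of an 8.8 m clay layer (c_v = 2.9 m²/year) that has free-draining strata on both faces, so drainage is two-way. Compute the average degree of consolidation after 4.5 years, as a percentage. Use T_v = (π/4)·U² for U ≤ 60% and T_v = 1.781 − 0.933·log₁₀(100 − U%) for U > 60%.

Drainage path length: H_d = H/2 = 4.4 m (double drainage).
T_v = c_v·t/H_d² = 2.9×4.5/4.4² = 0.67407.
T_v = 0.67407 corresponds to the U > 60% branch:
U = 1 − 10^((1.781 − T_v)/0.933)/100 = 0.8464

U ≈ 84.6 %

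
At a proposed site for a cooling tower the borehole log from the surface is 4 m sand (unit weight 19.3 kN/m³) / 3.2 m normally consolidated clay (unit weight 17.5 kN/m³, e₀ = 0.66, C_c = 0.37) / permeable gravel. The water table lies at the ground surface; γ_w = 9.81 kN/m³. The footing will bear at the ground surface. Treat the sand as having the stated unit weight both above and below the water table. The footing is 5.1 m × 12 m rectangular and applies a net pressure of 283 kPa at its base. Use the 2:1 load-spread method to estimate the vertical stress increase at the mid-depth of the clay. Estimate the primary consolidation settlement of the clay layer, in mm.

Mid-depth of clay below the ground surface: z = 4 + 3.2/2 = 5.6 m.
Total vertical stress at mid-clay: σ_v = 19.3×4 + 17.5×1.6 = 105.2 kPa.
Pore pressure: u = 9.81×(5.6 − 0) = 54.936 kPa.
Initial effective stress: σ'_0 = σ_v − u = 105.2 − 54.936 = 50.264 kPa.
Stress increase at mid-clay by the 2:1 spreading method:
Δσ = qBL/((B+z)(L+z)) = 283×5.1×12/((5.1+5.6)(12+5.6)) = 91.969 kPa
Final effective stress: σ'_f = σ'_0 + Δσ = 50.264 + 91.969 = 142.23 kPa.
Normally consolidated clay, so the full stress increment lies on the virgin compression line:
S_c = C_c·H/(1+e₀)·log₁₀(σ'_f/σ'_0) = 0.37×3.2/(1+0.66)×log₁₀(142.23/50.264)
    = 0.71325 × 0.45173 = 0.3222 m

S_c ≈ 322 mm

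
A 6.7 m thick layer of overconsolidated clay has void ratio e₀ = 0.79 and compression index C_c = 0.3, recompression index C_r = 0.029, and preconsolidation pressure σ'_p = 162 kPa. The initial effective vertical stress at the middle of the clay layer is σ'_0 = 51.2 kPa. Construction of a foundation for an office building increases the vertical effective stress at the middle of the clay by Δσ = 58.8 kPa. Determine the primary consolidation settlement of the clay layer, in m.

Final effective stress: σ'_f = 51.2 + 58.8 = 110 kPa.
σ'_f = 110 ≤ σ'_p = 162 kPa, so the clay remains overconsolidated and only the recompression index applies:
S_c = C_r·H/(1+e₀)·log₁₀(σ'_f/σ'_0) = 0.029×6.7/1.79×log₁₀(110/51.2)
    = 0.10855 × 0.33212 = 0.03605 m

S_c ≈ 0.0361 m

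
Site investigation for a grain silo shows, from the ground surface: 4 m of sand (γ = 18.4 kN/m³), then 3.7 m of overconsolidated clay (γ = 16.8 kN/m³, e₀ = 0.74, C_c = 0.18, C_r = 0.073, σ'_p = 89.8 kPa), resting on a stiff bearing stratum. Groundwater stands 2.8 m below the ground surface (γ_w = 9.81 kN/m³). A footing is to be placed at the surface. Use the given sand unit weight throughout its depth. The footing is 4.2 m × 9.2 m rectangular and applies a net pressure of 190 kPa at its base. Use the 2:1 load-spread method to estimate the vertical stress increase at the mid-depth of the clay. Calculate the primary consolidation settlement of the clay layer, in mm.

S_c ≈ 65.1 mm

Mid-depth of clay below the ground surface: z = 4 + 3.7/2 = 5.85 m.
Total vertical stress at mid-clay: σ_v = 18.4×4 + 16.8×1.85 = 104.68 kPa.
Pore pressure: u = 9.81×(5.85 − 2.8) = 29.921 kPa.
Initial effective stress: σ'_0 = σ_v − u = 104.68 − 29.921 = 74.759 kPa.
Stress increase at mid-clay by the 2:1 spreading method:
Δσ = qBL/((B+z)(L+z)) = 190×4.2×9.2/((4.2+5.85)(9.2+5.85)) = 48.539 kPa
Final effective stress: σ'_f = 74.759 + 48.539 = 123.3 kPa.
σ'_f = 123.3 > σ'_p = 89.8 kPa, so the stress path crosses the preconsolidation pressure — recompression up to σ'_p, then virgin compression beyond:
S_c = H/(1+e₀)·[C_r·log₁₀(σ'_p/σ'_0) + C_c·log₁₀(σ'_f/σ'_p)]
    = 3.7/1.74 × [0.073×log₁₀(89.8/74.759) + 0.18×log₁₀(123.3/89.8)]
    = 2.1264 × [0.0058117 + 0.024784] = 0.06506 m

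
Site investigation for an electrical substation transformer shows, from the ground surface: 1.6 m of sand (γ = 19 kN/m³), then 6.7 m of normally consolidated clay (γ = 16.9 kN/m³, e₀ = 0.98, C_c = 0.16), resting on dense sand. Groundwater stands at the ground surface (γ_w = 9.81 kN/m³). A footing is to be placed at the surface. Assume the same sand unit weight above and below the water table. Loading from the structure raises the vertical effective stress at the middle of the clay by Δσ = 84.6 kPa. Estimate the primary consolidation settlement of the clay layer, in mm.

S_c ≈ 273 mm

Mid-depth of clay below the ground surface: z = 1.6 + 6.7/2 = 4.95 m.
Total vertical stress at mid-clay: σ_v = 19×1.6 + 16.9×3.35 = 87.015 kPa.
Pore pressure: u = 9.81×(4.95 − 0) = 48.56 kPa.
Initial effective stress: σ'_0 = σ_v − u = 87.015 − 48.56 = 38.455 kPa.
Final effective stress: σ'_f = σ'_0 + Δσ = 38.455 + 84.6 = 123.05 kPa.
Normally consolidated clay, so the full stress increment lies on the virgin compression line:
S_c = C_c·H/(1+e₀)·log₁₀(σ'_f/σ'_0) = 0.16×6.7/(1+0.98)×log₁₀(123.05/38.455)
    = 0.54141 × 0.50513 = 0.2735 m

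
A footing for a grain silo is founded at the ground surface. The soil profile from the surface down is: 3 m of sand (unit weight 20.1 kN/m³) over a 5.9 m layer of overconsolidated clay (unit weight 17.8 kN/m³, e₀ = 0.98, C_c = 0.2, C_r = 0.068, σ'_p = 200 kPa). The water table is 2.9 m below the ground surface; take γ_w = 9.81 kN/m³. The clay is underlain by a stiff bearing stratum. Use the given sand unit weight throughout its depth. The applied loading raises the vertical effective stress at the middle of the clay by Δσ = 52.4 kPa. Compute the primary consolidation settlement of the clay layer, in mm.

Mid-depth of clay below the ground surface: z = 3 + 5.9/2 = 5.95 m.
Total vertical stress at mid-clay: σ_v = 20.1×3 + 17.8×2.95 = 112.81 kPa.
Pore pressure: u = 9.81×(5.95 − 2.9) = 29.921 kPa.
Initial effective stress: σ'_0 = σ_v − u = 112.81 − 29.921 = 82.889 kPa.
Final effective stress: σ'_f = 82.889 + 52.4 = 135.29 kPa.
σ'_f = 135.29 ≤ σ'_p = 200 kPa, so the clay remains overconsolidated and only the recompression index applies:
S_c = C_r·H/(1+e₀)·log₁₀(σ'_f/σ'_0) = 0.068×5.9/1.98×log₁₀(135.29/82.889)
    = 0.20263 × 0.21277 = 0.04311 m

S_c ≈ 43.1 mm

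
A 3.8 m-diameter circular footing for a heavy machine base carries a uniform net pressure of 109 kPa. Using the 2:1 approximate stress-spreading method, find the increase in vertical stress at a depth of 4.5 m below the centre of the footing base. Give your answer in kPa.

By the 2:1 method the load spreads at 1 horizontal : 2 vertical, so at depth z the loaded area has grown by z in each plan dimension:
Δσ ≈ qD²/(D+z)² = 109×3.8²/(3.8+4.5)² = 22.847 kPa

Δσ_z ≈ 22.8 kPa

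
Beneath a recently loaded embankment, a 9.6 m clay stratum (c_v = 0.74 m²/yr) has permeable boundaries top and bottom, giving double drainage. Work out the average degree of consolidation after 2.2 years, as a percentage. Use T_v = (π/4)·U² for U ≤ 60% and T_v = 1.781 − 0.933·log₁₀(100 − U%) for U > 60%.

U ≈ 30 %

Drainage path length: H_d = H/2 = 4.8 m (double drainage).
T_v = c_v·t/H_d² = 0.74×2.2/4.8² = 0.07066.
T_v = 0.07066 corresponds to the U ≤ 60% branch:
U = √(4T_v/π) = 0.2999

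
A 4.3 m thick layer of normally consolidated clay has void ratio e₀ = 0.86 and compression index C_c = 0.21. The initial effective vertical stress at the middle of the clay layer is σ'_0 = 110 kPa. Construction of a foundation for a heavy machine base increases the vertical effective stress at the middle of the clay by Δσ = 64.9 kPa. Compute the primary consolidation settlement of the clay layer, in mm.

S_c ≈ 97.8 mm

Final effective stress: σ'_f = σ'_0 + Δσ = 110 + 64.9 = 174.9 kPa.
Normally consolidated clay, so the full stress increment lies on the virgin compression line:
S_c = C_c·H/(1+e₀)·log₁₀(σ'_f/σ'_0) = 0.21×4.3/(1+0.86)×log₁₀(174.9/110)
    = 0.48548 × 0.2014 = 0.09778 m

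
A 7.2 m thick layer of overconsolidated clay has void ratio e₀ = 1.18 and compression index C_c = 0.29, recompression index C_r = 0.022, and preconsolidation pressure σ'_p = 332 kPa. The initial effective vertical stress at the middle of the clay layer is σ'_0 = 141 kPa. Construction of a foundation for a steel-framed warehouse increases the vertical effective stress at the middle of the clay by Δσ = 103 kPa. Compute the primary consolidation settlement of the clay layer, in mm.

Final effective stress: σ'_f = 141 + 103 = 244 kPa.
σ'_f = 244 ≤ σ'_p = 332 kPa, so the clay remains overconsolidated and only the recompression index applies:
S_c = C_r·H/(1+e₀)·log₁₀(σ'_f/σ'_0) = 0.022×7.2/2.18×log₁₀(244/141)
    = 0.072662 × 0.23817 = 0.01731 m

S_c ≈ 17.3 mm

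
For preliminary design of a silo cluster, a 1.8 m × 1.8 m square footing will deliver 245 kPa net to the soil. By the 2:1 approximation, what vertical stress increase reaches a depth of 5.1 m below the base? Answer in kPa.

Δσ_z ≈ 16.7 kPa

By the 2:1 method the load spreads at 1 horizontal : 2 vertical, so at depth z the loaded area has grown by z in each plan dimension:
Δσ = qBL/((B+z)(L+z)) = 245×1.8×1.8/((1.8+5.1)(1.8+5.1)) = 16.673 kPa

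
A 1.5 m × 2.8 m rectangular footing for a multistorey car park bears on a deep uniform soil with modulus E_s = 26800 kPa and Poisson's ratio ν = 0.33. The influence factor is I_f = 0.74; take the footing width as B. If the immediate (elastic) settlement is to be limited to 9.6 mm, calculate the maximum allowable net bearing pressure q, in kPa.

q ≈ 260 kPa

S_e = q·B·(1−ν²)/E_s · I_f  ⇒  q = S_e·E_s / (B·(1−ν²)·I_f).
q = 0.0096 × 26800 / (1.5 × 0.8911 × 0.74) = 260.1 kPa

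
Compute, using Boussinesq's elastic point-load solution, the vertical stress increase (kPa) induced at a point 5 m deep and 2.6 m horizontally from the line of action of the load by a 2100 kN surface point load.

Boussinesq vertical stress below a point load on an elastic half-space:
Δσ_z = 3P/(2πz²) · [1 + (r/z)²]^(−5/2)
r/z = 2.6/5 = 0.52; [1+(r/z)²]^(−5/2) = 0.54973.
Δσ_z = 3×2100/(2π×5²) × 0.54973 = 40.107 × 0.54973 = 22.05 kPa

Δσ_z ≈ 22 kPa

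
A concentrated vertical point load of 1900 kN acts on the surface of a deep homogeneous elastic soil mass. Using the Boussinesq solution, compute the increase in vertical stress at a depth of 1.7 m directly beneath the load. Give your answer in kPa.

Δσ_z ≈ 314 kPa

Boussinesq vertical stress below a point load on an elastic half-space:
Δσ_z = 3P/(2πz²) · [1 + (r/z)²]^(−5/2)
r/z = 0/1.7 = 0; [1+(r/z)²]^(−5/2) = 1.
Δσ_z = 3×1900/(2π×1.7²) × 1 = 313.9 × 1 = 313.9 kPa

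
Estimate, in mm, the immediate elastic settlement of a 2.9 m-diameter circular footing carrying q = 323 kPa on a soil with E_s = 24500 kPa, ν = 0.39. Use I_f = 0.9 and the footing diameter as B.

Immediate (elastic) settlement: S_e = q·B·(1−ν²)/E_s · I_f.
S_e = 323 × 2.9 × (1 − 0.39²) / 24500 × 0.9
    = 323 × 2.9 × 0.8479 / 24500 × 0.9
    = 0.02918 m = 29.18 mm

S_e ≈ 29.2 mm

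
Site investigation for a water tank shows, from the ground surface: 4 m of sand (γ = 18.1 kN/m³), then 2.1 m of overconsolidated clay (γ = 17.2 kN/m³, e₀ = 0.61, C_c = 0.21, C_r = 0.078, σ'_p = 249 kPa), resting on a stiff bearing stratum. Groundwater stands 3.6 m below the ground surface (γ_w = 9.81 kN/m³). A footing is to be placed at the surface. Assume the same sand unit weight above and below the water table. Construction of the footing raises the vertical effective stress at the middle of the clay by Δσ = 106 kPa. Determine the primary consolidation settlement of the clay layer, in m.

S_c ≈ 0.0385 m

Mid-depth of clay below the ground surface: z = 4 + 2.1/2 = 5.05 m.
Total vertical stress at mid-clay: σ_v = 18.1×4 + 17.2×1.05 = 90.46 kPa.
Pore pressure: u = 9.81×(5.05 − 3.6) = 14.225 kPa.
Initial effective stress: σ'_0 = σ_v − u = 90.46 − 14.225 = 76.235 kPa.
Final effective stress: σ'_f = 76.235 + 106 = 182.24 kPa.
σ'_f = 182.24 ≤ σ'_p = 249 kPa, so the clay remains overconsolidated and only the recompression index applies:
S_c = C_r·H/(1+e₀)·log₁₀(σ'_f/σ'_0) = 0.078×2.1/1.61×log₁₀(182.24/76.235)
    = 0.10174 × 0.37849 = 0.03851 m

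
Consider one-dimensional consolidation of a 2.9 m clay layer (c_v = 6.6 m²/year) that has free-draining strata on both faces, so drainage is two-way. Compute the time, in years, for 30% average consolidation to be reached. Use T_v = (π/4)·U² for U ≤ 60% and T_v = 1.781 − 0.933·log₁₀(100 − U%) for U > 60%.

Drainage path length: H_d = H/2 = 1.45 m (double drainage).
U ≤ 60%: T_v = (π/4)·U² = (π/4)×0.3² = 0.070686.
t = T_v·H_d²/c_v = 0.070686×1.45²/6.6 = 0.02252 years.

t ≈ 0.0225 years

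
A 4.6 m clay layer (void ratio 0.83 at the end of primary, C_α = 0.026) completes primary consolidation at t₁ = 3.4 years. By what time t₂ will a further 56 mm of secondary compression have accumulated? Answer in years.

t₂ ≈ 24.5 years

S_s = C_α·H/(1+e_p)·log₁₀(t₂/t₁) ⇒ log₁₀(t₂/t₁) = S_s·(1+e_p)/(C_α·H).
log₁₀(t₂/t₁) = 0.056 × (1+0.83) / (0.026×4.6) = 0.8569
t₂ = t₁ × 10^0.8569 = 3.4 × 7.192 = 24.45 years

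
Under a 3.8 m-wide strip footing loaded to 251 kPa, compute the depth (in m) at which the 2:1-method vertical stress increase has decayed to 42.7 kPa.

z ≈ 18.5 m

2:1 spreading — at depth z the loaded area has grown by z in each plan dimension:
qB/(B+z) = Δσ_z ⇒ z = qB/Δσ_z − B = 251×3.8/42.7 − 3.8 = 18.54 m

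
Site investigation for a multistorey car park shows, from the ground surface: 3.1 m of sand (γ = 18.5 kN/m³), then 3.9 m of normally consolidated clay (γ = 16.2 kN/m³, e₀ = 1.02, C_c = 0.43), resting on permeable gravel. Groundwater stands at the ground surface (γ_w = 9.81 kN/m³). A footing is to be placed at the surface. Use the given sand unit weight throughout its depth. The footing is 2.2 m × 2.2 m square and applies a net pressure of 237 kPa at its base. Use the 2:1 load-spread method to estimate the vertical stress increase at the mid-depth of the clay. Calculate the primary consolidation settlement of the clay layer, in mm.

S_c ≈ 159 mm

Mid-depth of clay below the ground surface: z = 3.1 + 3.9/2 = 5.05 m.
Total vertical stress at mid-clay: σ_v = 18.5×3.1 + 16.2×1.95 = 88.94 kPa.
Pore pressure: u = 9.81×(5.05 − 0) = 49.541 kPa.
Initial effective stress: σ'_0 = σ_v − u = 88.94 − 49.541 = 39.399 kPa.
Stress increase at mid-clay by the 2:1 spreading method:
Δσ = qBL/((B+z)(L+z)) = 237×2.2×2.2/((2.2+5.05)(2.2+5.05)) = 21.823 kPa
Final effective stress: σ'_f = σ'_0 + Δσ = 39.399 + 21.823 = 61.222 kPa.
Normally consolidated clay, so the full stress increment lies on the virgin compression line:
S_c = C_c·H/(1+e₀)·log₁₀(σ'_f/σ'_0) = 0.43×3.9/(1+1.02)×log₁₀(61.222/39.399)
    = 0.8302 × 0.19142 = 0.1589 m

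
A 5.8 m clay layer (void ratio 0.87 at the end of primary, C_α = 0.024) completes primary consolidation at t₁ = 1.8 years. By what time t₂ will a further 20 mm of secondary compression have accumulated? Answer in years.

S_s = C_α·H/(1+e_p)·log₁₀(t₂/t₁) ⇒ log₁₀(t₂/t₁) = S_s·(1+e_p)/(C_α·H).
log₁₀(t₂/t₁) = 0.02 × (1+0.87) / (0.024×5.8) = 0.2687
t₂ = t₁ × 10^0.2687 = 1.8 × 1.856 = 3.342 years

t₂ ≈ 3.34 years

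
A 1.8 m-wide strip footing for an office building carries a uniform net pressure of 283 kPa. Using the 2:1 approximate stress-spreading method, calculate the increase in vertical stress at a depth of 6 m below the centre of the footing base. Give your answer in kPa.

Δσ_z ≈ 65.3 kPa

By the 2:1 method the load spreads at 1 horizontal : 2 vertical, so at depth z the loaded area has grown by z in each plan dimension:
Δσ = qB/(B+z) = 283×1.8/(1.8+6) = 65.308 kPa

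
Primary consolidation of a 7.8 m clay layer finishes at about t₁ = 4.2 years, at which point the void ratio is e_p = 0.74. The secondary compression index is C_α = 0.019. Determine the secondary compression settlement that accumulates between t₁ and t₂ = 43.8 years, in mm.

S_s ≈ 86.7 mm

Secondary compression: S_s = C_α·H/(1+e_p)·log₁₀(t₂/t₁)
S_s = 0.019×7.8/(1+0.74)×log₁₀(43.8/4.2)
    = 0.08517 × 1.018 = 0.08672 m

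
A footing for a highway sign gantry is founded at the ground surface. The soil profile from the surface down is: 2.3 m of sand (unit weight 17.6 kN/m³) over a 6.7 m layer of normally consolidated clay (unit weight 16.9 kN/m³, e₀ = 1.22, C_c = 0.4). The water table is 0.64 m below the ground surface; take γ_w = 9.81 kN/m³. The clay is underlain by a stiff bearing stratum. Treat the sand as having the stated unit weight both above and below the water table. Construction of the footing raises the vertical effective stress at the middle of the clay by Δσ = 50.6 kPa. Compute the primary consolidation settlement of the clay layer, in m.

S_c ≈ 0.378 m

Mid-depth of clay below the ground surface: z = 2.3 + 6.7/2 = 5.65 m.
Total vertical stress at mid-clay: σ_v = 17.6×2.3 + 16.9×3.35 = 97.095 kPa.
Pore pressure: u = 9.81×(5.65 − 0.64) = 49.148 kPa.
Initial effective stress: σ'_0 = σ_v − u = 97.095 − 49.148 = 47.947 kPa.
Final effective stress: σ'_f = σ'_0 + Δσ = 47.947 + 50.6 = 98.547 kPa.
Normally consolidated clay, so the full stress increment lies on the virgin compression line:
S_c = C_c·H/(1+e₀)·log₁₀(σ'_f/σ'_0) = 0.4×6.7/(1+1.22)×log₁₀(98.547/47.947)
    = 1.2072 × 0.31288 = 0.3777 m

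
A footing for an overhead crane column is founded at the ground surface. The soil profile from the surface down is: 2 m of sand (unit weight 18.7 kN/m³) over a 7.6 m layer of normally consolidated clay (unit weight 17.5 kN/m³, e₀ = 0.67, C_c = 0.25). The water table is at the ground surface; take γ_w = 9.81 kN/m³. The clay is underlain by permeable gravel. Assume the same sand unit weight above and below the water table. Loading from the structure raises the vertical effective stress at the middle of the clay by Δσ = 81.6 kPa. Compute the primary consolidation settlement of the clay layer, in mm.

Mid-depth of clay below the ground surface: z = 2 + 7.6/2 = 5.8 m.
Total vertical stress at mid-clay: σ_v = 18.7×2 + 17.5×3.8 = 103.9 kPa.
Pore pressure: u = 9.81×(5.8 − 0) = 56.898 kPa.
Initial effective stress: σ'_0 = σ_v − u = 103.9 − 56.898 = 47.002 kPa.
Final effective stress: σ'_f = σ'_0 + Δσ = 47.002 + 81.6 = 128.6 kPa.
Normally consolidated clay, so the full stress increment lies on the virgin compression line:
S_c = C_c·H/(1+e₀)·log₁₀(σ'_f/σ'_0) = 0.25×7.6/(1+0.67)×log₁₀(128.6/47.002)
    = 1.1377 × 0.43712 = 0.4973 m

S_c ≈ 497 mm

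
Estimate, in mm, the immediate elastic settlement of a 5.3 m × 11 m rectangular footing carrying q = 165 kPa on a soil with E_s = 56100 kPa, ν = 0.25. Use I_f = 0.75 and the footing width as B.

Immediate (elastic) settlement: S_e = q·B·(1−ν²)/E_s · I_f.
S_e = 165 × 5.3 × (1 − 0.25²) / 56100 × 0.75
    = 165 × 5.3 × 0.9375 / 56100 × 0.75
    = 0.01096 m = 10.96 mm

S_e ≈ 11 mm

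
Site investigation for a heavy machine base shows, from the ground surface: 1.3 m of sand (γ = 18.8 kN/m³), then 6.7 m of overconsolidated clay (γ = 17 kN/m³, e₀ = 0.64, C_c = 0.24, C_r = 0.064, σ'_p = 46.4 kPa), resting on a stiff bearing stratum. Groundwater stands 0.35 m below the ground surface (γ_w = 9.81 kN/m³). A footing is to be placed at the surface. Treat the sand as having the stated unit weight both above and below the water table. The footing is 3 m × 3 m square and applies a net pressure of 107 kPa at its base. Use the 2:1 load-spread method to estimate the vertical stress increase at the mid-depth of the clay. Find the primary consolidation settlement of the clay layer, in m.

Mid-depth of clay below the ground surface: z = 1.3 + 6.7/2 = 4.65 m.
Total vertical stress at mid-clay: σ_v = 18.8×1.3 + 17×3.35 = 81.39 kPa.
Pore pressure: u = 9.81×(4.65 − 0.35) = 42.183 kPa.
Initial effective stress: σ'_0 = σ_v − u = 81.39 − 42.183 = 39.207 kPa.
Stress increase at mid-clay by the 2:1 spreading method:
Δσ = qBL/((B+z)(L+z)) = 107×3×3/((3+4.65)(3+4.65)) = 16.455 kPa
Final effective stress: σ'_f = 39.207 + 16.455 = 55.662 kPa.
σ'_f = 55.662 > σ'_p = 46.4 kPa, so the stress path crosses the preconsolidation pressure — recompression up to σ'_p, then virgin compression beyond:
S_c = H/(1+e₀)·[C_r·log₁₀(σ'_p/σ'_0) + C_c·log₁₀(σ'_f/σ'_p)]
    = 6.7/1.64 × [0.064×log₁₀(46.4/39.207) + 0.24×log₁₀(55.662/46.4)]
    = 4.0854 × [0.0046819 + 0.01897] = 0.09663 m

S_c ≈ 0.0966 m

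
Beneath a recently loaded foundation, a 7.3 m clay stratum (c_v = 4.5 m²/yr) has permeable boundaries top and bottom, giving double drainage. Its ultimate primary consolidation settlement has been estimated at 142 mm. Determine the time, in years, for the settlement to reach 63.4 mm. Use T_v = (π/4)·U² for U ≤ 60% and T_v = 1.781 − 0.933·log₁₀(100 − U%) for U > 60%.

Drainage path length: H_d = H/2 = 3.65 m (double drainage).
U = S(t)/S_ult = 63.4/142 = 0.4465.
U ≤ 60%: T_v = (π/4)·U² = (π/4)×0.44648² = 0.15656.
t = T_v·H_d²/c_v = 0.15656×3.65²/4.5 = 0.4635 years.

t ≈ 0.464 years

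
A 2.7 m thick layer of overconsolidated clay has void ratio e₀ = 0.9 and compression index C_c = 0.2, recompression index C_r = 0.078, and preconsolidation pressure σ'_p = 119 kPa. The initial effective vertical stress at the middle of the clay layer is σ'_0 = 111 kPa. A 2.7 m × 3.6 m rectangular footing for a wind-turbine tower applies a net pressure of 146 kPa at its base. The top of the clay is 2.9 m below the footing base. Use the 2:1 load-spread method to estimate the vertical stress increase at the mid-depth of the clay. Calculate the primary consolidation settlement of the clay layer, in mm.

Mid-depth of clay below the footing base: z = 2.9 + 2.7/2 = 4.25 m.
Stress increase at mid-clay by the 2:1 spreading method:
Δσ = qBL/((B+z)(L+z)) = 146×2.7×3.6/((2.7+4.25)(3.6+4.25)) = 26.011 kPa
Final effective stress: σ'_f = 111 + 26.011 = 137.01 kPa.
σ'_f = 137.01 > σ'_p = 119 kPa, so the stress path crosses the preconsolidation pressure — recompression up to σ'_p, then virgin compression beyond:
S_c = H/(1+e₀)·[C_r·log₁₀(σ'_p/σ'_0) + C_c·log₁₀(σ'_f/σ'_p)]
    = 2.7/1.9 × [0.078×log₁₀(119/111) + 0.2×log₁₀(137.01/119)]
    = 1.4211 × [0.0023575 + 0.012241] = 0.02075 m

S_c ≈ 20.7 mm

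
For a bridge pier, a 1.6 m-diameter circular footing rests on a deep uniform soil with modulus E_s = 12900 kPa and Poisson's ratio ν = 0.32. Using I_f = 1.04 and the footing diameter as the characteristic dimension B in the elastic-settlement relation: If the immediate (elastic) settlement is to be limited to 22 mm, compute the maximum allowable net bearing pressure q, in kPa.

q ≈ 190 kPa

S_e = q·B·(1−ν²)/E_s · I_f  ⇒  q = S_e·E_s / (B·(1−ν²)·I_f).
q = 0.022 × 12900 / (1.6 × 0.8976 × 1.04) = 190 kPa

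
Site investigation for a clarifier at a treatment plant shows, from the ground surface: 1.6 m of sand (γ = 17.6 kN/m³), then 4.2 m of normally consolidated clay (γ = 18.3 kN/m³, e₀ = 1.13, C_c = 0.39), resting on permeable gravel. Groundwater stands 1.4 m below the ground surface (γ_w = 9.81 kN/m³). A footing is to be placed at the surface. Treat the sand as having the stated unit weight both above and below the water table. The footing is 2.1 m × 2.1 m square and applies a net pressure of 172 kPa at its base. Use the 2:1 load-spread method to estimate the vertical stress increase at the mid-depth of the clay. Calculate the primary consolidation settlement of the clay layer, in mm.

Mid-depth of clay below the ground surface: z = 1.6 + 4.2/2 = 3.7 m.
Total vertical stress at mid-clay: σ_v = 17.6×1.6 + 18.3×2.1 = 66.59 kPa.
Pore pressure: u = 9.81×(3.7 − 1.4) = 22.563 kPa.
Initial effective stress: σ'_0 = σ_v − u = 66.59 − 22.563 = 44.027 kPa.
Stress increase at mid-clay by the 2:1 spreading method:
Δσ = qBL/((B+z)(L+z)) = 172×2.1×2.1/((2.1+3.7)(2.1+3.7)) = 22.548 kPa
Final effective stress: σ'_f = σ'_0 + Δσ = 44.027 + 22.548 = 66.575 kPa.
Normally consolidated clay, so the full stress increment lies on the virgin compression line:
S_c = C_c·H/(1+e₀)·log₁₀(σ'_f/σ'_0) = 0.39×4.2/(1+1.13)×log₁₀(66.575/44.027)
    = 0.76901 × 0.17959 = 0.1381 m

S_c ≈ 138 mm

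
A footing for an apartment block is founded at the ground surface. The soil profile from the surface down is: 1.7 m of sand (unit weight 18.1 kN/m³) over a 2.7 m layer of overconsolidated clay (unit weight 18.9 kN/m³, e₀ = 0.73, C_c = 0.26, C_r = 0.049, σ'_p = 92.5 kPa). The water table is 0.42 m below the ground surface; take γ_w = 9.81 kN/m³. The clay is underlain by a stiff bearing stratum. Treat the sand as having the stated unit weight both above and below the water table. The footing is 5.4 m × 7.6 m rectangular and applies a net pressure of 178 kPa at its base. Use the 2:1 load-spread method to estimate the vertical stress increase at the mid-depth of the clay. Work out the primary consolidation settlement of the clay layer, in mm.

S_c ≈ 70 mm

Mid-depth of clay below the ground surface: z = 1.7 + 2.7/2 = 3.05 m.
Total vertical stress at mid-clay: σ_v = 18.1×1.7 + 18.9×1.35 = 56.285 kPa.
Pore pressure: u = 9.81×(3.05 − 0.42) = 25.8 kPa.
Initial effective stress: σ'_0 = σ_v − u = 56.285 − 25.8 = 30.485 kPa.
Stress increase at mid-clay by the 2:1 spreading method:
Δσ = qBL/((B+z)(L+z)) = 178×5.4×7.6/((5.4+3.05)(7.6+3.05)) = 81.175 kPa
Final effective stress: σ'_f = 30.485 + 81.175 = 111.66 kPa.
σ'_f = 111.66 > σ'_p = 92.5 kPa, so the stress path crosses the preconsolidation pressure — recompression up to σ'_p, then virgin compression beyond:
S_c = H/(1+e₀)·[C_r·log₁₀(σ'_p/σ'_0) + C_c·log₁₀(σ'_f/σ'_p)]
    = 2.7/1.73 × [0.049×log₁₀(92.5/30.485) + 0.26×log₁₀(111.66/92.5)]
    = 1.5607 × [0.023621 + 0.021257] = 0.07004 m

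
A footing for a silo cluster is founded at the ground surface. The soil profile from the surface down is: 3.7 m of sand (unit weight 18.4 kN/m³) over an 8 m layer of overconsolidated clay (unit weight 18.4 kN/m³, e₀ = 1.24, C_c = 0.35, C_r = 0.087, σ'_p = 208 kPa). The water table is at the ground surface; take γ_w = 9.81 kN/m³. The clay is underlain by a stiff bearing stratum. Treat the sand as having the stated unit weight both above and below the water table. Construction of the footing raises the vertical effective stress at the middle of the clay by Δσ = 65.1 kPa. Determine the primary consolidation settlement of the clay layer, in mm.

S_c ≈ 92.5 mm

Mid-depth of clay below the ground surface: z = 3.7 + 8/2 = 7.7 m.
Total vertical stress at mid-clay: σ_v = 18.4×3.7 + 18.4×4 = 141.68 kPa.
Pore pressure: u = 9.81×(7.7 − 0) = 75.537 kPa.
Initial effective stress: σ'_0 = σ_v − u = 141.68 − 75.537 = 66.143 kPa.
Final effective stress: σ'_f = 66.143 + 65.1 = 131.24 kPa.
σ'_f = 131.24 ≤ σ'_p = 208 kPa, so the clay remains overconsolidated and only the recompression index applies:
S_c = C_r·H/(1+e₀)·log₁₀(σ'_f/σ'_0) = 0.087×8/2.24×log₁₀(131.24/66.143)
    = 0.31071 × 0.29758 = 0.09246 m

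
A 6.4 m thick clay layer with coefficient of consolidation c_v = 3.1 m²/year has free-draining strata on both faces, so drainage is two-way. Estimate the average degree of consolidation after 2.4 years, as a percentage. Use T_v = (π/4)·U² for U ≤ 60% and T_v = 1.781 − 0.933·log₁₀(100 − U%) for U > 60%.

U ≈ 86.5 %

Drainage path length: H_d = H/2 = 3.2 m (double drainage).
T_v = c_v·t/H_d² = 3.1×2.4/3.2² = 0.72656.
T_v = 0.72656 corresponds to the U > 60% branch:
U = 1 − 10^((1.781 − T_v)/0.933)/100 = 0.8651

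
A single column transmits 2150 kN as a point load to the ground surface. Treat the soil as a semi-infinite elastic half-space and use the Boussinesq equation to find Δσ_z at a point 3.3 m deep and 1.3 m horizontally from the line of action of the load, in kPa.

Δσ_z ≈ 65.7 kPa

Boussinesq vertical stress below a point load on an elastic half-space:
Δσ_z = 3P/(2πz²) · [1 + (r/z)²]^(−5/2)
r/z = 1.3/3.3 = 0.39394; [1+(r/z)²]^(−5/2) = 0.69722.
Δσ_z = 3×2150/(2π×3.3²) × 0.69722 = 94.265 × 0.69722 = 65.72 kPa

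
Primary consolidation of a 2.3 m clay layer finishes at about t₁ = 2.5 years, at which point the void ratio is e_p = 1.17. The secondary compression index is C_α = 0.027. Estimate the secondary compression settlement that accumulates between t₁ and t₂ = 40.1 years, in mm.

S_s ≈ 34.5 mm

Secondary compression: S_s = C_α·H/(1+e_p)·log₁₀(t₂/t₁)
S_s = 0.027×2.3/(1+1.17)×log₁₀(40.1/2.5)
    = 0.02862 × 1.205 = 0.03449 m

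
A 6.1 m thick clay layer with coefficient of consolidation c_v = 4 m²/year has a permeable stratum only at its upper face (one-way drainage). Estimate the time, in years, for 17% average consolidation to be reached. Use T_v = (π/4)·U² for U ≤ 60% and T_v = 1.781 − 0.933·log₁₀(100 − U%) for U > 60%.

t ≈ 0.211 years

Drainage path length: H_d = H = 6.1 m (single drainage).
U ≤ 60%: T_v = (π/4)·U² = (π/4)×0.17² = 0.022698.
t = T_v·H_d²/c_v = 0.022698×6.1²/4 = 0.2111 years.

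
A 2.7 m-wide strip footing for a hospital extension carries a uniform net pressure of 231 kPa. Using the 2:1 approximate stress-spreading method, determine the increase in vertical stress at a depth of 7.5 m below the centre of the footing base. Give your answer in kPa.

By the 2:1 method the load spreads at 1 horizontal : 2 vertical, so at depth z the loaded area has grown by z in each plan dimension:
Δσ = qB/(B+z) = 231×2.7/(2.7+7.5) = 61.147 kPa

Δσ_z ≈ 61.1 kPa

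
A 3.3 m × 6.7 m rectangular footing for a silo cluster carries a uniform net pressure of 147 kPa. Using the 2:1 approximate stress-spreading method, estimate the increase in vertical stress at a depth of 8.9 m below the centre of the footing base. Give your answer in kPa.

By the 2:1 method the load spreads at 1 horizontal : 2 vertical, so at depth z the loaded area has grown by z in each plan dimension:
Δσ = qBL/((B+z)(L+z)) = 147×3.3×6.7/((3.3+8.9)(6.7+8.9)) = 17.077 kPa

Δσ_z ≈ 17.1 kPa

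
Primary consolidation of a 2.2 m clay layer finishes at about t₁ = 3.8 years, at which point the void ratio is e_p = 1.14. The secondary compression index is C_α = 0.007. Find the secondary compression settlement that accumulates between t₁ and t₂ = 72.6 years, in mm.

S_s ≈ 9.22 mm

Secondary compression: S_s = C_α·H/(1+e_p)·log₁₀(t₂/t₁)
S_s = 0.007×2.2/(1+1.14)×log₁₀(72.6/3.8)
    = 0.007196 × 1.281 = 0.00922 m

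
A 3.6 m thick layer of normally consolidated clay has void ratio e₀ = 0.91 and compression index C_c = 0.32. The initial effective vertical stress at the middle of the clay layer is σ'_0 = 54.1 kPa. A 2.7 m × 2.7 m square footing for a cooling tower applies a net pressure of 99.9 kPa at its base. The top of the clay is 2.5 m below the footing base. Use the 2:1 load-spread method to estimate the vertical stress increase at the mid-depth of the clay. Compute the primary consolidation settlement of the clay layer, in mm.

Mid-depth of clay below the footing base: z = 2.5 + 3.6/2 = 4.3 m.
Stress increase at mid-clay by the 2:1 spreading method:
Δσ = qBL/((B+z)(L+z)) = 99.9×2.7×2.7/((2.7+4.3)(2.7+4.3)) = 14.863 kPa
Final effective stress: σ'_f = σ'_0 + Δσ = 54.1 + 14.863 = 68.963 kPa.
Normally consolidated clay, so the full stress increment lies on the virgin compression line:
S_c = C_c·H/(1+e₀)·log₁₀(σ'_f/σ'_0) = 0.32×3.6/(1+0.91)×log₁₀(68.963/54.1)
    = 0.60314 × 0.10542 = 0.06358 m

S_c ≈ 63.6 mm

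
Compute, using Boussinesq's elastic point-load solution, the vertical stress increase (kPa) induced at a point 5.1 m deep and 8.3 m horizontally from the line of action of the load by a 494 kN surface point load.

Boussinesq vertical stress below a point load on an elastic half-space:
Δσ_z = 3P/(2πz²) · [1 + (r/z)²]^(−5/2)
r/z = 8.3/5.1 = 1.6275; [1+(r/z)²]^(−5/2) = 0.039327.
Δσ_z = 3×494/(2π×5.1²) × 0.039327 = 9.0683 × 0.039327 = 0.3566 kPa

Δσ_z ≈ 0.357 kPa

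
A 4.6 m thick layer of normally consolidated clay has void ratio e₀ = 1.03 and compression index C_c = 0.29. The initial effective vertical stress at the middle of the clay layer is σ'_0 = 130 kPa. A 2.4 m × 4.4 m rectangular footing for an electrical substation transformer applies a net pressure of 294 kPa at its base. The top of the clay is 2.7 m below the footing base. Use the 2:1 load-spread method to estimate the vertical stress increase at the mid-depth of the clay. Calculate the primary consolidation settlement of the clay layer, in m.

S_c ≈ 0.0842 m

Mid-depth of clay below the footing base: z = 2.7 + 4.6/2 = 5 m.
Stress increase at mid-clay by the 2:1 spreading method:
Δσ = qBL/((B+z)(L+z)) = 294×2.4×4.4/((2.4+5)(4.4+5)) = 44.633 kPa
Final effective stress: σ'_f = σ'_0 + Δσ = 130 + 44.633 = 174.63 kPa.
Normally consolidated clay, so the full stress increment lies on the virgin compression line:
S_c = C_c·H/(1+e₀)·log₁₀(σ'_f/σ'_0) = 0.29×4.6/(1+1.03)×log₁₀(174.63/130)
    = 0.65714 × 0.12818 = 0.08423 m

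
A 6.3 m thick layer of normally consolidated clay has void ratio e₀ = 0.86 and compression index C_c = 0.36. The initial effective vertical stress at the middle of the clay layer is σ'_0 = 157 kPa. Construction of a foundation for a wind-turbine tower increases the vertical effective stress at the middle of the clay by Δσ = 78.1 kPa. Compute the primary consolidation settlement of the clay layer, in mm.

S_c ≈ 214 mm

Final effective stress: σ'_f = σ'_0 + Δσ = 157 + 78.1 = 235.1 kPa.
Normally consolidated clay, so the full stress increment lies on the virgin compression line:
S_c = C_c·H/(1+e₀)·log₁₀(σ'_f/σ'_0) = 0.36×6.3/(1+0.86)×log₁₀(235.1/157)
    = 1.2194 × 0.17535 = 0.2138 m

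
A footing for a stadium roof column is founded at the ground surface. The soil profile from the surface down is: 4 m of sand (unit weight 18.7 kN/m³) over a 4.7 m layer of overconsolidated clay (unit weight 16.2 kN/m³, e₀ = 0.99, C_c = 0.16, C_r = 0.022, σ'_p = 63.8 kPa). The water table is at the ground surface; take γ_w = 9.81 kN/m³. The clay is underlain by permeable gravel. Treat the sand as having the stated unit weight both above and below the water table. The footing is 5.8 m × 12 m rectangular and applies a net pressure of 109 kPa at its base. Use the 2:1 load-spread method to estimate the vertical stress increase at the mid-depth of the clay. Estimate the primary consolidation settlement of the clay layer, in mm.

Mid-depth of clay below the ground surface: z = 4 + 4.7/2 = 6.35 m.
Total vertical stress at mid-clay: σ_v = 18.7×4 + 16.2×2.35 = 112.87 kPa.
Pore pressure: u = 9.81×(6.35 − 0) = 62.294 kPa.
Initial effective stress: σ'_0 = σ_v − u = 112.87 − 62.294 = 50.576 kPa.
Stress increase at mid-clay by the 2:1 spreading method:
Δσ = qBL/((B+z)(L+z)) = 109×5.8×12/((5.8+6.35)(12+6.35)) = 34.027 kPa
Final effective stress: σ'_f = 50.576 + 34.027 = 84.603 kPa.
σ'_f = 84.603 > σ'_p = 63.8 kPa, so the stress path crosses the preconsolidation pressure — recompression up to σ'_p, then virgin compression beyond:
S_c = H/(1+e₀)·[C_r·log₁₀(σ'_p/σ'_0) + C_c·log₁₀(σ'_f/σ'_p)]
    = 4.7/1.99 × [0.022×log₁₀(63.8/50.576) + 0.16×log₁₀(84.603/63.8)]
    = 2.3618 × [0.0022193 + 0.01961] = 0.05156 m

S_c ≈ 51.6 mm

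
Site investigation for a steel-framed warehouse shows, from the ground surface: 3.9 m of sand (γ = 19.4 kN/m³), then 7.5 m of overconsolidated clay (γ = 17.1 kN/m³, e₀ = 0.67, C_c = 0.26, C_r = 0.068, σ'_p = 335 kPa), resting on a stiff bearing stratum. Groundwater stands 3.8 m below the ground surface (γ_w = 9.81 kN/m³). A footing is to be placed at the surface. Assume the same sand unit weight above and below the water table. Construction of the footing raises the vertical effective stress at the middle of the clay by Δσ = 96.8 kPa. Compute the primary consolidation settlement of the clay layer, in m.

S_c ≈ 0.0885 m

Mid-depth of clay below the ground surface: z = 3.9 + 7.5/2 = 7.65 m.
Total vertical stress at mid-clay: σ_v = 19.4×3.9 + 17.1×3.75 = 139.78 kPa.
Pore pressure: u = 9.81×(7.65 − 3.8) = 37.769 kPa.
Initial effective stress: σ'_0 = σ_v − u = 139.78 − 37.769 = 102.01 kPa.
Final effective stress: σ'_f = 102.01 + 96.8 = 198.81 kPa.
σ'_f = 198.81 ≤ σ'_p = 335 kPa, so the clay remains overconsolidated and only the recompression index applies:
S_c = C_r·H/(1+e₀)·log₁₀(σ'_f/σ'_0) = 0.068×7.5/1.67×log₁₀(198.81/102.01)
    = 0.30539 × 0.2898 = 0.0885 m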